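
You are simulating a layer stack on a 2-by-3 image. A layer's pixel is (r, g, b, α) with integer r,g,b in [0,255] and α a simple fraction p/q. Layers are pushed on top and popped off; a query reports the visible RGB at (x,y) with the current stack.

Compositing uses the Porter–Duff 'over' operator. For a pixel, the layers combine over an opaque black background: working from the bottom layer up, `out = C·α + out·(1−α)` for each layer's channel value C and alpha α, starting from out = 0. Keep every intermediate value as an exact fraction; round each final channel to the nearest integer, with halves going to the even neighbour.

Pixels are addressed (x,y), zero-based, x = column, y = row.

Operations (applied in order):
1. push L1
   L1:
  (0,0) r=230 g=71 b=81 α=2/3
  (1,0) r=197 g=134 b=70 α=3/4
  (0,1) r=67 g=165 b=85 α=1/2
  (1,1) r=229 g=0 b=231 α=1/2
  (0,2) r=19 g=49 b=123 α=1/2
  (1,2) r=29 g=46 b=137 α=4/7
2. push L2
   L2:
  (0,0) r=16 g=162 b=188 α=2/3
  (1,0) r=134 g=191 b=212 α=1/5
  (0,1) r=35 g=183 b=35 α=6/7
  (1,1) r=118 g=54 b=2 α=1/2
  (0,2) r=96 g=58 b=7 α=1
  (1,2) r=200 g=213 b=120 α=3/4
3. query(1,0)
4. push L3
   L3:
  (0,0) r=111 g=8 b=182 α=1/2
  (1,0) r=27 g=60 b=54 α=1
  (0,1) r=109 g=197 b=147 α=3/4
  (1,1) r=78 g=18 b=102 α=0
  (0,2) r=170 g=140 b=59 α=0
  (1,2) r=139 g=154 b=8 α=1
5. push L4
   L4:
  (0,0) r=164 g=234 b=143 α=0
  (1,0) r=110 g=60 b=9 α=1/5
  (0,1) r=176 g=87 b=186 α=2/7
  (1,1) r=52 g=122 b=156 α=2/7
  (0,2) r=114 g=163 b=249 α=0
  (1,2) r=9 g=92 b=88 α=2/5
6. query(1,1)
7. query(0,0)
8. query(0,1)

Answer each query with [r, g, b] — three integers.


at x=1,y=0 over L1,L2:
+L1 (α=3/4) → [591/4, 201/2, 105/2]
+L2 (α=1/5) → [145, 593/5, 422/5]
= [145, 119, 84]

at x=1,y=1 over L1,L2,L3,L4:
+L1 (α=1/2) → [229/2, 0, 231/2]
+L2 (α=1/2) → [465/4, 27, 235/4]
+L3 (α=0) → [465/4, 27, 235/4]
+L4 (α=2/7) → [2741/28, 379/7, 2423/28]
= [98, 54, 87]

(0,0) stack=L1,L2,L3,L4; from [0,0,0]:
+L1 (α=2/3) → [460/3, 142/3, 54]
+L2 (α=2/3) → [556/9, 1114/9, 430/3]
+L3 (α=1/2) → [1555/18, 593/9, 488/3]
+L4 (α=0) → [1555/18, 593/9, 488/3]
= [86, 66, 163]

query (0,1) [L1,L2,L3,L4] — begin 0,0,0
after L1 α=1/2: [67/2, 165/2, 85/2]
after L2 α=6/7: [487/14, 2361/14, 505/14]
after L3 α=3/4: [5065/56, 10635/56, 6679/56]
after L4 α=2/7: [45037/392, 62919/392, 54227/392]
rounded: [115, 161, 138]


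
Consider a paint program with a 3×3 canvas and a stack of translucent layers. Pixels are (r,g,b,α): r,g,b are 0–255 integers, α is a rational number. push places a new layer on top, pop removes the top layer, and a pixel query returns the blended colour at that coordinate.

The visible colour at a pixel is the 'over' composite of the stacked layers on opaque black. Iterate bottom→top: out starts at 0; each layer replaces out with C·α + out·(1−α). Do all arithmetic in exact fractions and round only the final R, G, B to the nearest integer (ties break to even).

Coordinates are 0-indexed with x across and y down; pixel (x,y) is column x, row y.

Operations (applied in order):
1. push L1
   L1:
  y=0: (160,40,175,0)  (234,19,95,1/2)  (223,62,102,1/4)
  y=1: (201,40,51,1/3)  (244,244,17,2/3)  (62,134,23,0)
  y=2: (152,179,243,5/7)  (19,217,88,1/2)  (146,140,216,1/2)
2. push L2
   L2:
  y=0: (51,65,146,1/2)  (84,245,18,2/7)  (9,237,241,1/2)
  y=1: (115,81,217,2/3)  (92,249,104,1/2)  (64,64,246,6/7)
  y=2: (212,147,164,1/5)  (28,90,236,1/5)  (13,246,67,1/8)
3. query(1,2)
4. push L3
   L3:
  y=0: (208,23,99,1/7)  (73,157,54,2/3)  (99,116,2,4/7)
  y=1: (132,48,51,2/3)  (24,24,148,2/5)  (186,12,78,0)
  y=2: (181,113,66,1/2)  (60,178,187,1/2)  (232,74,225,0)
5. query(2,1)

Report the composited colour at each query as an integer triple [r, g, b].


query (1,2) [L1,L2] — begin 0,0,0
+L1 (α=1/2) → [19/2, 217/2, 44]
+L2 (α=1/5) → [66/5, 524/5, 412/5]
rounded: [13, 105, 82]

query (2,1) [L1,L2,L3] — begin 0,0,0
L1 α=0: [0, 0, 0]
L2 α=6/7: [384/7, 384/7, 1476/7]
L3 α=0: [384/7, 384/7, 1476/7]
→ [55, 55, 211]


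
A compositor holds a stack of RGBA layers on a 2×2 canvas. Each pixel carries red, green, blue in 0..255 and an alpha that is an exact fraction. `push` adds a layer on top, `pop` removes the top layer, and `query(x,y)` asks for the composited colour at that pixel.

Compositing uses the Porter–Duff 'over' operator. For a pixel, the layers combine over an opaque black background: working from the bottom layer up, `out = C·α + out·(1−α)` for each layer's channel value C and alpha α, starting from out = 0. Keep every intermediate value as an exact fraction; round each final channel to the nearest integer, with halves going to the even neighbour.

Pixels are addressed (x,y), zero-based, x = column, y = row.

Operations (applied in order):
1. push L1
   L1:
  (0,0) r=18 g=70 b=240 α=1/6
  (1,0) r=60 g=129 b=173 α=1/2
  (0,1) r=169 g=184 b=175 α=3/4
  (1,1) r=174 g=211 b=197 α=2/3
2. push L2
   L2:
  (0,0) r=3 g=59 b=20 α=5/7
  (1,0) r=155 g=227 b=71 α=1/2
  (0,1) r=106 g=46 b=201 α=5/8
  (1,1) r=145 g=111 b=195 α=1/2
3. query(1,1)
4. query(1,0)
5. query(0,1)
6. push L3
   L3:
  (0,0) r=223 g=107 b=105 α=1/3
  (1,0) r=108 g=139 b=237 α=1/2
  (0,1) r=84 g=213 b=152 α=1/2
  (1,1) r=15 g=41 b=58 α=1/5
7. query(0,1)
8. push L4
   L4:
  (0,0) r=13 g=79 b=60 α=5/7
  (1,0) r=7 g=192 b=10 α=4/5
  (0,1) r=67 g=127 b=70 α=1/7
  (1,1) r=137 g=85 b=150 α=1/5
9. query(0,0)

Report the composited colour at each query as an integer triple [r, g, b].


at x=1,y=1 over L1,L2:
+L1 (α=2/3) → [116, 422/3, 394/3]
+L2 (α=1/2) → [261/2, 755/6, 979/6]
= [130, 126, 163]

at x=1,y=0 over L1,L2:
L1 α=1/2: [30, 129/2, 173/2]
L2 α=1/2: [185/2, 583/4, 315/4]
rounded: [92, 146, 79]

at x=0,y=1 over L1,L2:
L1 α=3/4: [507/4, 138, 525/4]
L2 α=5/8: [3641/32, 161/2, 5595/32]
= [114, 80, 175]

query (0,1) [L1,L2,L3] — begin 0,0,0
after L1 α=3/4: [507/4, 138, 525/4]
after L2 α=5/8: [3641/32, 161/2, 5595/32]
after L3 α=1/2: [6329/64, 587/4, 10459/64]
rounded: [99, 147, 163]

(0,0) stack=L1,L2,L3,L4; from [0,0,0]:
+L1 (α=1/6) → [3, 35/3, 40]
+L2 (α=5/7) → [3, 955/21, 180/7]
+L3 (α=1/3) → [229/3, 4157/63, 365/7]
+L4 (α=5/7) → [653/21, 33199/441, 2830/49]
→ [31, 75, 58]


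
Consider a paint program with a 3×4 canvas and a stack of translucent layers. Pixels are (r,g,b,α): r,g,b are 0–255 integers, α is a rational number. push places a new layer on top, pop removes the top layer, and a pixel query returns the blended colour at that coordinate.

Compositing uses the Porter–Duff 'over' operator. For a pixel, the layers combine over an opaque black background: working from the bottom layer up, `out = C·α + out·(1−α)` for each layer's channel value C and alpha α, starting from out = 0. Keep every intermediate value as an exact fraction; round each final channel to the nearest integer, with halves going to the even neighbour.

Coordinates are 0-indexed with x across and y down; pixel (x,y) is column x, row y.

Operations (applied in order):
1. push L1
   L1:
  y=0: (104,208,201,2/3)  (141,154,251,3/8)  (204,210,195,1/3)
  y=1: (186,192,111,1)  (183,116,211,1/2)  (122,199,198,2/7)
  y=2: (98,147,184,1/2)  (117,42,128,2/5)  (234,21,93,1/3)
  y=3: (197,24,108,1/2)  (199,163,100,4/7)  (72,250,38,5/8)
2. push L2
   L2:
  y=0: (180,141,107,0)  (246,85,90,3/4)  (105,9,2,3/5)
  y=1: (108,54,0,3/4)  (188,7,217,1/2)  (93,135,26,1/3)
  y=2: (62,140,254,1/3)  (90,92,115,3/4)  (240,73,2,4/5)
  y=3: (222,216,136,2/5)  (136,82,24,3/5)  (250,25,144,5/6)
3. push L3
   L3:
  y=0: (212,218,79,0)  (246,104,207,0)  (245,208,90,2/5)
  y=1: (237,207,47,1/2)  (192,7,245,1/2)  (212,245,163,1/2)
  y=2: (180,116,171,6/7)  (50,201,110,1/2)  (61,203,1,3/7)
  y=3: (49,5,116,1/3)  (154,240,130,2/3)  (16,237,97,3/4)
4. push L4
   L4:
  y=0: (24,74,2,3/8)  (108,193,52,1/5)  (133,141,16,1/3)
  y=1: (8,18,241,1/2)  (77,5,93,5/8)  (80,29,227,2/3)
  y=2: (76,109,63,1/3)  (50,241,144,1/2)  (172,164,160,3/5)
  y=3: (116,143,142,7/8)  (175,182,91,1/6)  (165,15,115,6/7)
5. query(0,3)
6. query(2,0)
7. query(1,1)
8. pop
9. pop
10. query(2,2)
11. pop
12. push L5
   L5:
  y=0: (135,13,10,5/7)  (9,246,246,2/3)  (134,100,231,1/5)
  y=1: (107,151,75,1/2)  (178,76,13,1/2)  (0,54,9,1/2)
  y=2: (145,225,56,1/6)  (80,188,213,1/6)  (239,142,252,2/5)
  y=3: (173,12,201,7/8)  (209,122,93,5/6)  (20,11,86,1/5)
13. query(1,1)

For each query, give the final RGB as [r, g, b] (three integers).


(0,3) stack=L1,L2,L3,L4; from [0,0,0]:
after L1 α=1/2: [197/2, 12, 54]
after L2 α=2/5: [1479/10, 468/5, 434/5]
after L3 α=1/3: [1724/15, 961/15, 1448/15]
after L4 α=7/8: [1738/15, 1997/15, 8179/60]
rounded: [116, 133, 136]

(2,0) stack=L1,L2,L3,L4; from [0,0,0]:
L1 α=1/3: [68, 70, 65]
L2 α=3/5: [451/5, 167/5, 136/5]
L3 α=2/5: [3803/25, 2581/25, 1308/25]
L4 α=1/3: [10931/75, 8687/75, 3016/75]
= [146, 116, 40]

query (1,1) [L1,L2,L3,L4] — begin 0,0,0
L1 α=1/2: [183/2, 58, 211/2]
L2 α=1/2: [559/4, 65/2, 645/4]
L3 α=1/2: [1327/8, 79/4, 1625/8]
L4 α=5/8: [7061/64, 337/32, 8595/64]
rounded: [110, 11, 134]

(2,2) stack=L1,L2; from [0,0,0]:
L1 α=1/3: [78, 7, 31]
L2 α=4/5: [1038/5, 299/5, 39/5]
→ [208, 60, 8]

at x=1,y=1 over L1,L5:
+L1 (α=1/2) → [183/2, 58, 211/2]
+L5 (α=1/2) → [539/4, 67, 237/4]
rounded: [135, 67, 59]


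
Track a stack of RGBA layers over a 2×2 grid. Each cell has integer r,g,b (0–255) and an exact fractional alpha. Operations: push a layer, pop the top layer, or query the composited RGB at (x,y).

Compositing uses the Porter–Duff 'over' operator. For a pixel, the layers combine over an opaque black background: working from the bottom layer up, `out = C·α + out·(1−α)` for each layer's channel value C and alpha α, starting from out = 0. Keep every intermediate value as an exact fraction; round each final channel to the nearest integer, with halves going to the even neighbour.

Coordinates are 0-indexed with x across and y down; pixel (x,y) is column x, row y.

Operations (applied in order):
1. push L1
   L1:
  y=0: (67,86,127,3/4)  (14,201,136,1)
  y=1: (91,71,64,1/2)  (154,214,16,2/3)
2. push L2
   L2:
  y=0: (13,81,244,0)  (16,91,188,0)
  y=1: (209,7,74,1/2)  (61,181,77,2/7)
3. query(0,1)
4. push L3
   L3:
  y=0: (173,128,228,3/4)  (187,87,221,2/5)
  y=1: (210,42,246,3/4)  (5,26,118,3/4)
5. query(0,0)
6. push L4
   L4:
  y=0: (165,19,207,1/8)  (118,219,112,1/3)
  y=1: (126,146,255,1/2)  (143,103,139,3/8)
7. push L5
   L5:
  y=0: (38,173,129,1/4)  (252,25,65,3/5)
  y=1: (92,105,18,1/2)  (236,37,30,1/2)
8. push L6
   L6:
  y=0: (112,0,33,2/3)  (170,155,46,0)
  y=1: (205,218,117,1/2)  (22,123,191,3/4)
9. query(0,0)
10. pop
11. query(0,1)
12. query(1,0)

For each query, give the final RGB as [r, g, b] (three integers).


query (0,1) [L1,L2] — begin 0,0,0
L1 α=1/2: [91/2, 71/2, 32]
L2 α=1/2: [509/4, 85/4, 53]
= [127, 21, 53]

(0,0) stack=L1,L2,L3; from [0,0,0]:
+L1 (α=3/4) → [201/4, 129/2, 381/4]
+L2 (α=0) → [201/4, 129/2, 381/4]
+L3 (α=3/4) → [2277/16, 897/8, 3117/16]
= [142, 112, 195]

query (0,0) [L1,L2,L3,L4,L5,L6] — begin 0,0,0
L1 α=3/4: [201/4, 129/2, 381/4]
L2 α=0: [201/4, 129/2, 381/4]
L3 α=3/4: [2277/16, 897/8, 3117/16]
L4 α=1/8: [18579/128, 6431/64, 25131/128]
L5 α=1/4: [60601/512, 30365/256, 91905/512]
L6 α=2/3: [175289/1536, 30365/768, 41899/512]
→ [114, 40, 82]

at x=0,y=1 over L1,L2,L3,L4,L5:
+L1 (α=1/2) → [91/2, 71/2, 32]
+L2 (α=1/2) → [509/4, 85/4, 53]
+L3 (α=3/4) → [3029/16, 589/16, 791/4]
+L4 (α=1/2) → [5045/32, 2925/32, 1811/8]
+L5 (α=1/2) → [7989/64, 6285/64, 1955/16]
= [125, 98, 122]

at x=1,y=0 over L1,L2,L3,L4,L5:
after L1 α=1: [14, 201, 136]
after L2 α=0: [14, 201, 136]
after L3 α=2/5: [416/5, 777/5, 170]
after L4 α=1/3: [474/5, 883/5, 452/3]
after L5 α=3/5: [4728/25, 2141/25, 1489/15]
rounded: [189, 86, 99]


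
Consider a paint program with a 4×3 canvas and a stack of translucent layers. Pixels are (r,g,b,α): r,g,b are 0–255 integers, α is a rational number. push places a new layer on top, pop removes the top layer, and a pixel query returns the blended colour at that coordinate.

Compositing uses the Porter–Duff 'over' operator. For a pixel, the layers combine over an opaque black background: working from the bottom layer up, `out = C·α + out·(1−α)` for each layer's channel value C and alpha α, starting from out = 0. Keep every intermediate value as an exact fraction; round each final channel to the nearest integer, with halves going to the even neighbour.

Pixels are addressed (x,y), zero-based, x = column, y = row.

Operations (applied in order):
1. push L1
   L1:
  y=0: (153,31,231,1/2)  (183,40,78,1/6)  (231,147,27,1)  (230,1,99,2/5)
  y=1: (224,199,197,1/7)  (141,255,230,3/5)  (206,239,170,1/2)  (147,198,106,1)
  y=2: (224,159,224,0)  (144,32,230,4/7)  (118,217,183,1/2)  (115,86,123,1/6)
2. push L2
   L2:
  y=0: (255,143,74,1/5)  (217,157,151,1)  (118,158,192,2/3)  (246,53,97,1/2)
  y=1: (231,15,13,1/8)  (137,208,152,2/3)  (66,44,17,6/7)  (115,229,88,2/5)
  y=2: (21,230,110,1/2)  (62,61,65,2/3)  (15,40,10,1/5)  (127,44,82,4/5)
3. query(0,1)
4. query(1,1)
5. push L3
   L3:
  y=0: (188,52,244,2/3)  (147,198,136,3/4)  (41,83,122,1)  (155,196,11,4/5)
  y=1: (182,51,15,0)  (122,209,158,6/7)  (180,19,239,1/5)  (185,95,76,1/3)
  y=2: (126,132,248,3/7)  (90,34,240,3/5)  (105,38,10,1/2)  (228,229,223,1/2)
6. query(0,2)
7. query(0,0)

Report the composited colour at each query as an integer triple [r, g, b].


at x=0,y=1 over L1,L2:
+L1 (α=1/7) → [32, 199/7, 197/7]
+L2 (α=1/8) → [455/8, 107/4, 105/4]
= [57, 27, 26]

at x=1,y=1 over L1,L2:
after L1 α=3/5: [423/5, 153, 138]
after L2 α=2/3: [1793/15, 569/3, 442/3]
rounded: [120, 190, 147]

at x=0,y=2 over L1,L2,L3:
L1 α=0: [0, 0, 0]
L2 α=1/2: [21/2, 115, 55]
L3 α=3/7: [60, 856/7, 964/7]
= [60, 122, 138]

at x=0,y=0 over L1,L2,L3:
L1 α=1/2: [153/2, 31/2, 231/2]
L2 α=1/5: [561/5, 41, 536/5]
L3 α=2/3: [2441/15, 145/3, 992/5]
rounded: [163, 48, 198]


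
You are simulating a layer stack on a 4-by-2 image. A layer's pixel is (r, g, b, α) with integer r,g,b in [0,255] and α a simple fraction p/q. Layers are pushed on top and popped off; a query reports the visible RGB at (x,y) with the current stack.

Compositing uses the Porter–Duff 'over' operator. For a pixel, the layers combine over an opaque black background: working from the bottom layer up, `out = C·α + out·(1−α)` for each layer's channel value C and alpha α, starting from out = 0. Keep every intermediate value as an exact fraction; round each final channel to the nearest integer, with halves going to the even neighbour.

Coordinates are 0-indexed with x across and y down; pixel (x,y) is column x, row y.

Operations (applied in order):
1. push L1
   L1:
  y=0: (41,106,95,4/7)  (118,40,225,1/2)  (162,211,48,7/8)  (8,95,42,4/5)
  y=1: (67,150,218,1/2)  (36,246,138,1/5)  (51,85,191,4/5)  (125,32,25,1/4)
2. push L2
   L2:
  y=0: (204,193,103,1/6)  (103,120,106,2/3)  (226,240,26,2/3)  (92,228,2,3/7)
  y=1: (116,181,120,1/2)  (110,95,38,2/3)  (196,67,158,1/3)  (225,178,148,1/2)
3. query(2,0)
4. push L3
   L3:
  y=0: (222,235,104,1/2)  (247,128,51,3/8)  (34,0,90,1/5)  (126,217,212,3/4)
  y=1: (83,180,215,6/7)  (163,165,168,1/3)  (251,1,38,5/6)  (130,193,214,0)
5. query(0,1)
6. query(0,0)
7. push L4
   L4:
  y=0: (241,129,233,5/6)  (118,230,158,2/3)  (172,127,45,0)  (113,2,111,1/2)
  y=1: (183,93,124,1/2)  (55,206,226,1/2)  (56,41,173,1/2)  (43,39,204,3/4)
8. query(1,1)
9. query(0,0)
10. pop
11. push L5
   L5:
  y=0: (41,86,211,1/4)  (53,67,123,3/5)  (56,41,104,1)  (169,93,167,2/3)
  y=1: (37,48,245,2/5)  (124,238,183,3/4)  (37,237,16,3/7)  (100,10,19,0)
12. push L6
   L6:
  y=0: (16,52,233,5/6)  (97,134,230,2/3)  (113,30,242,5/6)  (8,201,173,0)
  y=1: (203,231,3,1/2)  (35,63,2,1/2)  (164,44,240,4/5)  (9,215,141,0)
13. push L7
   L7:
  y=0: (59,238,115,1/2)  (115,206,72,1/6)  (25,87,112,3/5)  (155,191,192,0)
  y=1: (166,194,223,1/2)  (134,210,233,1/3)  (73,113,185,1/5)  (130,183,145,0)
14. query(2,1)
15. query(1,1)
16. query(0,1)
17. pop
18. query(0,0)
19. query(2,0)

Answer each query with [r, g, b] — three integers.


(2,0) stack=L1,L2; from [0,0,0]:
after L1 α=7/8: [567/4, 1477/8, 42]
after L2 α=2/3: [2375/12, 5317/24, 94/3]
→ [198, 222, 31]

query (0,1) [L1,L2,L3] — begin 0,0,0
L1 α=1/2: [67/2, 75, 109]
L2 α=1/2: [299/4, 128, 229/2]
L3 α=6/7: [2291/28, 1208/7, 2809/14]
→ [82, 173, 201]

at x=0,y=0 over L1,L2,L3:
L1 α=4/7: [164/7, 424/7, 380/7]
L2 α=1/6: [1124/21, 1157/14, 2621/42]
L3 α=1/2: [2893/21, 4447/28, 6989/84]
→ [138, 159, 83]

(1,1) stack=L1,L2,L3,L4; from [0,0,0]:
L1 α=1/5: [36/5, 246/5, 138/5]
L2 α=2/3: [1136/15, 1196/15, 518/15]
L3 α=1/3: [4717/45, 4867/45, 3556/45]
L4 α=1/2: [3596/45, 14137/90, 6863/45]
rounded: [80, 157, 153]

(0,0) stack=L1,L2,L3,L4; from [0,0,0]:
after L1 α=4/7: [164/7, 424/7, 380/7]
after L2 α=1/6: [1124/21, 1157/14, 2621/42]
after L3 α=1/2: [2893/21, 4447/28, 6989/84]
after L4 α=5/6: [14099/63, 22507/168, 104849/504]
= [224, 134, 208]

query (2,1) [L1,L2,L3,L5,L6,L7] — begin 0,0,0
+L1 (α=4/5) → [204/5, 68, 764/5]
+L2 (α=1/3) → [1388/15, 203/3, 2318/15]
+L3 (α=5/6) → [20213/90, 109/9, 2584/45]
+L5 (α=3/7) → [45421/315, 6835/63, 12496/315]
+L6 (α=4/5) → [252061/1575, 17923/315, 314896/1575]
+L7 (α=1/5) → [1123219/7875, 107287/1575, 1550959/7875]
rounded: [143, 68, 197]

(1,1) stack=L1,L2,L3,L5,L6,L7; from [0,0,0]:
after L1 α=1/5: [36/5, 246/5, 138/5]
after L2 α=2/3: [1136/15, 1196/15, 518/15]
after L3 α=1/3: [4717/45, 4867/45, 3556/45]
after L5 α=3/4: [21457/180, 36997/180, 28261/180]
after L6 α=1/2: [27757/360, 48337/360, 28621/360]
after L7 α=1/3: [51877/540, 86137/540, 70561/540]
= [96, 160, 131]

query (0,1) [L1,L2,L3,L5,L6,L7] — begin 0,0,0
after L1 α=1/2: [67/2, 75, 109]
after L2 α=1/2: [299/4, 128, 229/2]
after L3 α=6/7: [2291/28, 1208/7, 2809/14]
after L5 α=2/5: [1789/28, 4296/35, 15287/70]
after L6 α=1/2: [7473/56, 12381/70, 15497/140]
after L7 α=1/2: [16769/112, 25961/140, 46717/280]
rounded: [150, 185, 167]

(0,0) stack=L1,L2,L3,L5,L6; from [0,0,0]:
L1 α=4/7: [164/7, 424/7, 380/7]
L2 α=1/6: [1124/21, 1157/14, 2621/42]
L3 α=1/2: [2893/21, 4447/28, 6989/84]
L5 α=1/4: [795/7, 15749/112, 12897/112]
L6 α=5/6: [1355/42, 44869/672, 143377/672]
→ [32, 67, 213]

query (2,0) [L1,L2,L3,L5,L6] — begin 0,0,0
+L1 (α=7/8) → [567/4, 1477/8, 42]
+L2 (α=2/3) → [2375/12, 5317/24, 94/3]
+L3 (α=1/5) → [2477/15, 5317/30, 646/15]
+L5 (α=1) → [56, 41, 104]
+L6 (α=5/6) → [207/2, 191/6, 219]
rounded: [104, 32, 219]


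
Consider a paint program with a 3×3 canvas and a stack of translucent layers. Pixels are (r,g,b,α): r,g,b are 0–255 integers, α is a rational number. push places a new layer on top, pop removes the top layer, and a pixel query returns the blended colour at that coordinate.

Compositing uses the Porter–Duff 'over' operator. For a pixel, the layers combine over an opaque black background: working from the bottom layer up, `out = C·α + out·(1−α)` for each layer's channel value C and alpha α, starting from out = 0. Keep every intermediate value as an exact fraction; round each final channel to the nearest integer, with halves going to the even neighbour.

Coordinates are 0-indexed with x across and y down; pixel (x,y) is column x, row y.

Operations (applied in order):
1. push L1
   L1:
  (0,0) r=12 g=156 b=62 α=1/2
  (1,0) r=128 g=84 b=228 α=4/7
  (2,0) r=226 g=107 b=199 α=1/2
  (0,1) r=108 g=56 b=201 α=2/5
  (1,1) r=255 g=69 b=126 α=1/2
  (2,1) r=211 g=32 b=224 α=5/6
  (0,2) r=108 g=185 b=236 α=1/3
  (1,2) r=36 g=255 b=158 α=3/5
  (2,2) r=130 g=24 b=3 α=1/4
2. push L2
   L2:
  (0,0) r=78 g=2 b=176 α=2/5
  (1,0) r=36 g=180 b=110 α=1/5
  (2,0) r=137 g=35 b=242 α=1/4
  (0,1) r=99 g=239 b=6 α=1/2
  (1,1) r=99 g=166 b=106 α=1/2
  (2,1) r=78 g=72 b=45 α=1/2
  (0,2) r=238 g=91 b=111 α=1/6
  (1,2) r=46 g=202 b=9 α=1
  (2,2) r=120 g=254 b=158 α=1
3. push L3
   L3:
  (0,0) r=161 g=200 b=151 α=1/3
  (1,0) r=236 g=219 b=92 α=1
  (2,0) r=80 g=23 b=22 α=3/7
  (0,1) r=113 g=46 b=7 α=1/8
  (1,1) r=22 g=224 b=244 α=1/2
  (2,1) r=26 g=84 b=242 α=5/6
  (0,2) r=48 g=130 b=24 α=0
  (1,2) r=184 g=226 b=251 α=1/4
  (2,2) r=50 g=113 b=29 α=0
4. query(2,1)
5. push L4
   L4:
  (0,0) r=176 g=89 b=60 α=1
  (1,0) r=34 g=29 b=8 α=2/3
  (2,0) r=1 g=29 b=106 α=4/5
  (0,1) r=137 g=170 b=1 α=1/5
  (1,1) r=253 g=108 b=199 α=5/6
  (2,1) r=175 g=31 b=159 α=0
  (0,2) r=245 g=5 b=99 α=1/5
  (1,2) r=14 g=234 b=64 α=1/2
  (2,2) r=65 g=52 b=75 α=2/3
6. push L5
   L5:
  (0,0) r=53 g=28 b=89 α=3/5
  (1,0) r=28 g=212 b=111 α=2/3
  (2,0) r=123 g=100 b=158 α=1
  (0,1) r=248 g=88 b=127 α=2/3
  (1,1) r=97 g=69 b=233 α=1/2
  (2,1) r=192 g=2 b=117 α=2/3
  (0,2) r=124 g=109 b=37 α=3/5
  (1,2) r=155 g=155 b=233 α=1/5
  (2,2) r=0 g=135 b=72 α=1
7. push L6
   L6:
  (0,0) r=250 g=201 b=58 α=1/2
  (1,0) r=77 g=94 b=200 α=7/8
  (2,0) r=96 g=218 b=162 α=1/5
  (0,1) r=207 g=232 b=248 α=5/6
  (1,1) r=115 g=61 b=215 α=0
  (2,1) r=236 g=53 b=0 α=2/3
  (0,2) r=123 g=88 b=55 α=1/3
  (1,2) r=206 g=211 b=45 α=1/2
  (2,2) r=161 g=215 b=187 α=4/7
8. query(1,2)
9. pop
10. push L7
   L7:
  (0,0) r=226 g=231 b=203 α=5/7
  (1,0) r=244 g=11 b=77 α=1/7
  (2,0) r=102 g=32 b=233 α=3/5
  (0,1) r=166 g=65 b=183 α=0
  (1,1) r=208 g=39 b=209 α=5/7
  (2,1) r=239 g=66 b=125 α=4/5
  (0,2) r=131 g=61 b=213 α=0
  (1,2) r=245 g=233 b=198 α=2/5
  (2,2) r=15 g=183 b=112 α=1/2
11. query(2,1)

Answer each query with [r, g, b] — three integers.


(2,1) stack=L1,L2,L3; from [0,0,0]:
+L1 (α=5/6) → [1055/6, 80/3, 560/3]
+L2 (α=1/2) → [1523/12, 148/3, 695/6]
+L3 (α=5/6) → [3083/72, 704/9, 7955/36]
rounded: [43, 78, 221]

at x=1,y=2 over L1,L2,L3,L4,L5,L6:
L1 α=3/5: [108/5, 153, 474/5]
L2 α=1: [46, 202, 9]
L3 α=1/4: [161/2, 208, 139/2]
L4 α=1/2: [189/4, 221, 267/4]
L5 α=1/5: [344/5, 1039/5, 100]
L6 α=1/2: [687/5, 1047/5, 145/2]
→ [137, 209, 72]

at x=2,y=1 over L1,L2,L3,L4,L5,L7:
L1 α=5/6: [1055/6, 80/3, 560/3]
L2 α=1/2: [1523/12, 148/3, 695/6]
L3 α=5/6: [3083/72, 704/9, 7955/36]
L4 α=0: [3083/72, 704/9, 7955/36]
L5 α=2/3: [30731/216, 740/27, 16379/108]
L7 α=4/5: [237227/1080, 7868/135, 70379/540]
→ [220, 58, 130]


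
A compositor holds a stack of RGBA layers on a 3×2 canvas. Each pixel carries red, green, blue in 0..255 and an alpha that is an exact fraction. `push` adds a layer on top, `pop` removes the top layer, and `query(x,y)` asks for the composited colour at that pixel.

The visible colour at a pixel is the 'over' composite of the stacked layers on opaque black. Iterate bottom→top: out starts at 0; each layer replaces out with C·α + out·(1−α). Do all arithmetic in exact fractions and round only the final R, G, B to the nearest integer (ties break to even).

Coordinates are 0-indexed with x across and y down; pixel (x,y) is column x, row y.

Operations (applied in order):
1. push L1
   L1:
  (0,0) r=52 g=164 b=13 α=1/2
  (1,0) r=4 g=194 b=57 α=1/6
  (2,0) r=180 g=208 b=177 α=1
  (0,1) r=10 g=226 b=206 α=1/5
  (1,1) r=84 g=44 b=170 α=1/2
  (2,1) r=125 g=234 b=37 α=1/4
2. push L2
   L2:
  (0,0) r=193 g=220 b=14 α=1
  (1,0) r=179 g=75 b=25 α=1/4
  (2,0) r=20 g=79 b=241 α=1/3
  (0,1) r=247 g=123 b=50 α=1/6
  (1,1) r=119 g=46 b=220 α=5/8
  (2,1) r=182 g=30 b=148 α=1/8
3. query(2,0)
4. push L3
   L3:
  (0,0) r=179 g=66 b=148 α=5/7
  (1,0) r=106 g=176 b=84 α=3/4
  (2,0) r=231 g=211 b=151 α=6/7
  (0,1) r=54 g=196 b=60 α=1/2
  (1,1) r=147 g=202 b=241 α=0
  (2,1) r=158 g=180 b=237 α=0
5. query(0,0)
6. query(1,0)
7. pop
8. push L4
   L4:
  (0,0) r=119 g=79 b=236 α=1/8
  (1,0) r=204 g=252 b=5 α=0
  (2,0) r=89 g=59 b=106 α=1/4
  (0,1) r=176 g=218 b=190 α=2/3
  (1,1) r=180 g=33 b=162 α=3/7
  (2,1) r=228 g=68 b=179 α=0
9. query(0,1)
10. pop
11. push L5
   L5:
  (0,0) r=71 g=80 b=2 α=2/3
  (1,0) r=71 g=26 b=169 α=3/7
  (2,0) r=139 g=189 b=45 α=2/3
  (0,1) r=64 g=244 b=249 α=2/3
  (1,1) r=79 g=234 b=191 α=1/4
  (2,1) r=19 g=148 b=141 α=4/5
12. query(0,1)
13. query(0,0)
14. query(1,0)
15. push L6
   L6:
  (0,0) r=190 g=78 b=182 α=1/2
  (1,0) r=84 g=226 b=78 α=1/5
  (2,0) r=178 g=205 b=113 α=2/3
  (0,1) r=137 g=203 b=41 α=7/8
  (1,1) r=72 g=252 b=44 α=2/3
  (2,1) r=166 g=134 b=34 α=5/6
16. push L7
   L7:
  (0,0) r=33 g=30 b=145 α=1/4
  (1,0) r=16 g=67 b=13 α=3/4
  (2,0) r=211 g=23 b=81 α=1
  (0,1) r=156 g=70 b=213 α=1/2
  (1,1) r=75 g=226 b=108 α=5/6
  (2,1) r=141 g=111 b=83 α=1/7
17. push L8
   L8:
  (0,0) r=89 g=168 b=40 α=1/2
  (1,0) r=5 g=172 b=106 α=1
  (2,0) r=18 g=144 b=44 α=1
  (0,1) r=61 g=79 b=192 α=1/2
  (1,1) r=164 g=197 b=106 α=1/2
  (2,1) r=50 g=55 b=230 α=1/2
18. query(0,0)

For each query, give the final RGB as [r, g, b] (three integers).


query (2,0) [L1,L2] — begin 0,0,0
after L1 α=1: [180, 208, 177]
after L2 α=1/3: [380/3, 165, 595/3]
→ [127, 165, 198]

query (0,0) [L1,L2,L3] — begin 0,0,0
+L1 (α=1/2) → [26, 82, 13/2]
+L2 (α=1) → [193, 220, 14]
+L3 (α=5/7) → [183, 110, 768/7]
rounded: [183, 110, 110]

at x=1,y=0 over L1,L2,L3:
L1 α=1/6: [2/3, 97/3, 19/2]
L2 α=1/4: [181/4, 43, 107/8]
L3 α=3/4: [1453/16, 571/4, 2123/32]
= [91, 143, 66]

(0,1) stack=L1,L2,L4; from [0,0,0]:
after L1 α=1/5: [2, 226/5, 206/5]
after L2 α=1/6: [257/6, 349/6, 128/3]
after L4 α=2/3: [2369/18, 2965/18, 1268/9]
= [132, 165, 141]

query (0,1) [L1,L2,L5] — begin 0,0,0
+L1 (α=1/5) → [2, 226/5, 206/5]
+L2 (α=1/6) → [257/6, 349/6, 128/3]
+L5 (α=2/3) → [1025/18, 3277/18, 1622/9]
→ [57, 182, 180]

at x=0,y=0 over L1,L2,L5:
after L1 α=1/2: [26, 82, 13/2]
after L2 α=1: [193, 220, 14]
after L5 α=2/3: [335/3, 380/3, 6]
→ [112, 127, 6]

at x=1,y=0 over L1,L2,L5:
L1 α=1/6: [2/3, 97/3, 19/2]
L2 α=1/4: [181/4, 43, 107/8]
L5 α=3/7: [394/7, 250/7, 1121/14]
= [56, 36, 80]

(0,0) stack=L1,L2,L5,L6,L7,L8; from [0,0,0]:
+L1 (α=1/2) → [26, 82, 13/2]
+L2 (α=1) → [193, 220, 14]
+L5 (α=2/3) → [335/3, 380/3, 6]
+L6 (α=1/2) → [905/6, 307/3, 94]
+L7 (α=1/4) → [971/8, 337/4, 427/4]
+L8 (α=1/2) → [1683/16, 1009/8, 587/8]
rounded: [105, 126, 73]


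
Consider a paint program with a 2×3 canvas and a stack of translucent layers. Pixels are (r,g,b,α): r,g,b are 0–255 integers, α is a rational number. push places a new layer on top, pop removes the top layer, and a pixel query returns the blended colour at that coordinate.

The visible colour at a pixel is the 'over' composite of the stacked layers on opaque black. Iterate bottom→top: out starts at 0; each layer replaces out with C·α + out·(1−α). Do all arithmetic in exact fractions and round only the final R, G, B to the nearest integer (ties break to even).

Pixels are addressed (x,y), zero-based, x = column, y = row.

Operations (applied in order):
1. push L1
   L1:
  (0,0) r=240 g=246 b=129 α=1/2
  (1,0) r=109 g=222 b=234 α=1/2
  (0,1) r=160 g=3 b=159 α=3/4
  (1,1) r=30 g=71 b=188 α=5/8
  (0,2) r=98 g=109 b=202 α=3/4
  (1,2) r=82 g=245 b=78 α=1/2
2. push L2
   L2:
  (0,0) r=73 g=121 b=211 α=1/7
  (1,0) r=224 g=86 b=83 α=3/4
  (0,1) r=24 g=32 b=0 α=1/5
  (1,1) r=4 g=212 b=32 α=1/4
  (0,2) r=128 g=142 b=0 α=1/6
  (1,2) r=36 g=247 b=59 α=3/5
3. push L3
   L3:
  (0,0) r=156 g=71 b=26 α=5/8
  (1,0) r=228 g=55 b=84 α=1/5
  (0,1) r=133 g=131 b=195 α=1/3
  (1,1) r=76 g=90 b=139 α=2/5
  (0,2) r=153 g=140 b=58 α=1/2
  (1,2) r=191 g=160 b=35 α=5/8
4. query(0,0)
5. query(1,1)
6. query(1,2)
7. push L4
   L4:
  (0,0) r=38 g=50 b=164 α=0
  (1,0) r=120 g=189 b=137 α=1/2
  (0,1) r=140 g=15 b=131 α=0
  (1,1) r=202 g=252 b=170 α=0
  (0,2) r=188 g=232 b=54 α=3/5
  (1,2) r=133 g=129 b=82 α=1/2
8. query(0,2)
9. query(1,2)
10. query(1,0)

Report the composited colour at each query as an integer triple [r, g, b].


at x=0,y=0 over L1,L2,L3:
after L1 α=1/2: [120, 123, 129/2]
after L2 α=1/7: [793/7, 859/7, 598/7]
after L3 α=5/8: [7839/56, 2531/28, 338/7]
= [140, 90, 48]

(1,1) stack=L1,L2,L3; from [0,0,0]:
+L1 (α=5/8) → [75/4, 355/8, 235/2]
+L2 (α=1/4) → [241/16, 2761/32, 769/8]
+L3 (α=2/5) → [631/16, 14043/160, 4531/40]
rounded: [39, 88, 113]

query (1,2) [L1,L2,L3] — begin 0,0,0
L1 α=1/2: [41, 245/2, 39]
L2 α=3/5: [38, 986/5, 51]
L3 α=5/8: [1069/8, 3479/20, 41]
→ [134, 174, 41]

(0,2) stack=L1,L2,L3,L4; from [0,0,0]:
after L1 α=3/4: [147/2, 327/4, 303/2]
after L2 α=1/6: [991/12, 2203/24, 505/4]
after L3 α=1/2: [2827/24, 5563/48, 737/8]
after L4 α=3/5: [1919/12, 22267/120, 277/4]
rounded: [160, 186, 69]

at x=1,y=2 over L1,L2,L3,L4:
+L1 (α=1/2) → [41, 245/2, 39]
+L2 (α=3/5) → [38, 986/5, 51]
+L3 (α=5/8) → [1069/8, 3479/20, 41]
+L4 (α=1/2) → [2133/16, 6059/40, 123/2]
→ [133, 151, 62]

query (1,0) [L1,L2,L3,L4] — begin 0,0,0
+L1 (α=1/2) → [109/2, 111, 117]
+L2 (α=3/4) → [1453/8, 369/4, 183/2]
+L3 (α=1/5) → [1909/10, 424/5, 90]
+L4 (α=1/2) → [3109/20, 1369/10, 227/2]
rounded: [155, 137, 114]


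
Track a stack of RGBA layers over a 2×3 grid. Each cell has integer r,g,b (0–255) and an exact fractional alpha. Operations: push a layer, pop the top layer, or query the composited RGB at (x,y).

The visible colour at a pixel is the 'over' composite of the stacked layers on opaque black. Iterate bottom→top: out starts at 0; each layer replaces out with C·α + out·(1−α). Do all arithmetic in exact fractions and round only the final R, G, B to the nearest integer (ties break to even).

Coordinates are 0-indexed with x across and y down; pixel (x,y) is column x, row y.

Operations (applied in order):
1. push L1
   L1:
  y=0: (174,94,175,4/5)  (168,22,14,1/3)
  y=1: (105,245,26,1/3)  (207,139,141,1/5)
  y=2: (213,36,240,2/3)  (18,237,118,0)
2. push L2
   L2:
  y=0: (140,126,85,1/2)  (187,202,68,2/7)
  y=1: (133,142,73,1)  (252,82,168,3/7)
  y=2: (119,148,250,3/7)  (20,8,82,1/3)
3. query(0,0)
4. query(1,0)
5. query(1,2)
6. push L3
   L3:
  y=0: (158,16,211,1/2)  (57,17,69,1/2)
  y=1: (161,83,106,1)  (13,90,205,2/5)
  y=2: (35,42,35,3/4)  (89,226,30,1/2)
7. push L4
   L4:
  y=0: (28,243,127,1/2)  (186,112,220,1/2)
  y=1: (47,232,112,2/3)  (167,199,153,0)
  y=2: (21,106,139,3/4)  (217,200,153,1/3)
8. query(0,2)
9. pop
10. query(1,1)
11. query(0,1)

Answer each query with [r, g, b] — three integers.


(0,0) stack=L1,L2; from [0,0,0]:
after L1 α=4/5: [696/5, 376/5, 140]
after L2 α=1/2: [698/5, 503/5, 225/2]
= [140, 101, 112]

(1,0) stack=L1,L2; from [0,0,0]:
after L1 α=1/3: [56, 22/3, 14/3]
after L2 α=2/7: [654/7, 1322/21, 478/21]
= [93, 63, 23]

(1,2) stack=L1,L2; from [0,0,0]:
+L1 (α=0) → [0, 0, 0]
+L2 (α=1/3) → [20/3, 8/3, 82/3]
= [7, 3, 27]

query (0,2) [L1,L2,L3,L4] — begin 0,0,0
L1 α=2/3: [142, 24, 160]
L2 α=3/7: [925/7, 540/7, 1390/7]
L3 α=3/4: [415/7, 711/14, 2125/28]
L4 α=3/4: [214/7, 5163/56, 13801/112]
→ [31, 92, 123]

(1,1) stack=L1,L2,L3; from [0,0,0]:
+L1 (α=1/5) → [207/5, 139/5, 141/5]
+L2 (α=3/7) → [4608/35, 1786/35, 3084/35]
+L3 (α=2/5) → [14734/175, 11658/175, 23602/175]
rounded: [84, 67, 135]

query (0,1) [L1,L2,L3] — begin 0,0,0
after L1 α=1/3: [35, 245/3, 26/3]
after L2 α=1: [133, 142, 73]
after L3 α=1: [161, 83, 106]
= [161, 83, 106]


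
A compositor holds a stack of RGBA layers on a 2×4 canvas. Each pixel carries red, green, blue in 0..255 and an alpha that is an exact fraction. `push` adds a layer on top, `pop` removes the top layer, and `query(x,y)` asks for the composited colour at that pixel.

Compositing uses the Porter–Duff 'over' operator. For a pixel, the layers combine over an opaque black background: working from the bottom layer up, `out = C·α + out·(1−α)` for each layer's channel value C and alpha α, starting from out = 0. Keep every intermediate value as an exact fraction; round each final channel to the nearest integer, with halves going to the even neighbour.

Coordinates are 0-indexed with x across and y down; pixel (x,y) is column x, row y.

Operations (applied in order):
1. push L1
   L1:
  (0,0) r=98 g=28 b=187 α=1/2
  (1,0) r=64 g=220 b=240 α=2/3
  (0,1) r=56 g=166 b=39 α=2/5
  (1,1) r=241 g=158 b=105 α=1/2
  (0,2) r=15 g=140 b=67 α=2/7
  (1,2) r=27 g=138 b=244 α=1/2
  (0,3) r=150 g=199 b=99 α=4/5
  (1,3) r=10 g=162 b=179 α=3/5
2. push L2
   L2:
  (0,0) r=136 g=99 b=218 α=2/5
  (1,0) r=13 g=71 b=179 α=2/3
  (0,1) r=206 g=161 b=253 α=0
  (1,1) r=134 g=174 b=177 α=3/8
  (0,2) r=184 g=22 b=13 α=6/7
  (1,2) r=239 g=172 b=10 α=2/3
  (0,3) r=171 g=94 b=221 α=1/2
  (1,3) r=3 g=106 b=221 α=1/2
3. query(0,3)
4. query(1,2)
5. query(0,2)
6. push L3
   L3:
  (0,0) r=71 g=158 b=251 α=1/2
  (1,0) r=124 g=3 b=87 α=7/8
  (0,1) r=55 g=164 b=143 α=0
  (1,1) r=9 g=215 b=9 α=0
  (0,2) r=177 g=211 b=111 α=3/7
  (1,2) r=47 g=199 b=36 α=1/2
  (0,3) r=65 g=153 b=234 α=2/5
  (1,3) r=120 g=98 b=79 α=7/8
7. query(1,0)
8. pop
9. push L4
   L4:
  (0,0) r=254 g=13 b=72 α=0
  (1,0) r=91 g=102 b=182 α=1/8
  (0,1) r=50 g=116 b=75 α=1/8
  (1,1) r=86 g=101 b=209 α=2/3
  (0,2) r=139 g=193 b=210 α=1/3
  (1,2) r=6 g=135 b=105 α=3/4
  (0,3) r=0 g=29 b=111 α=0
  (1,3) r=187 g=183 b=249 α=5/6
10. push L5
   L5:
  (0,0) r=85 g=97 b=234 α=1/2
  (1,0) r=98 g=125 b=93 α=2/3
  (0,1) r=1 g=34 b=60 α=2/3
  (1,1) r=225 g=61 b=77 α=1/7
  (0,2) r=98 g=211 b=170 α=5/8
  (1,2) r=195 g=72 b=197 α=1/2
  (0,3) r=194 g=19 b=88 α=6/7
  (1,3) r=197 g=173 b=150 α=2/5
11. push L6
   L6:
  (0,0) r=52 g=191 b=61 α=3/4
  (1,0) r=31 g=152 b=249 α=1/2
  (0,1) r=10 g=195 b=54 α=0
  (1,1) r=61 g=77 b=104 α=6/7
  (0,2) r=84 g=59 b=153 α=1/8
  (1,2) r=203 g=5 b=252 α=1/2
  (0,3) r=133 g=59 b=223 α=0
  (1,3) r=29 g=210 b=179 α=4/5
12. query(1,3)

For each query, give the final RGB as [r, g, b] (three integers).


at x=0,y=3 over L1,L2:
after L1 α=4/5: [120, 796/5, 396/5]
after L2 α=1/2: [291/2, 633/5, 1501/10]
rounded: [146, 127, 150]

query (1,2) [L1,L2] — begin 0,0,0
L1 α=1/2: [27/2, 69, 122]
L2 α=2/3: [983/6, 413/3, 142/3]
rounded: [164, 138, 47]

at x=0,y=2 over L1,L2:
after L1 α=2/7: [30/7, 40, 134/7]
after L2 α=6/7: [7758/49, 172/7, 680/49]
→ [158, 25, 14]

(1,0) stack=L1,L2,L3; from [0,0,0]:
after L1 α=2/3: [128/3, 440/3, 160]
after L2 α=2/3: [206/9, 866/9, 518/3]
after L3 α=7/8: [4009/36, 1055/72, 2345/24]
→ [111, 15, 98]

(1,3) stack=L1,L2,L4,L5,L6; from [0,0,0]:
after L1 α=3/5: [6, 486/5, 537/5]
after L2 α=1/2: [9/2, 508/5, 821/5]
after L4 α=5/6: [1879/12, 5083/30, 3523/15]
after L5 α=2/5: [691/4, 8543/50, 5023/25]
after L6 α=4/5: [231/4, 50543/250, 22923/125]
→ [58, 202, 183]


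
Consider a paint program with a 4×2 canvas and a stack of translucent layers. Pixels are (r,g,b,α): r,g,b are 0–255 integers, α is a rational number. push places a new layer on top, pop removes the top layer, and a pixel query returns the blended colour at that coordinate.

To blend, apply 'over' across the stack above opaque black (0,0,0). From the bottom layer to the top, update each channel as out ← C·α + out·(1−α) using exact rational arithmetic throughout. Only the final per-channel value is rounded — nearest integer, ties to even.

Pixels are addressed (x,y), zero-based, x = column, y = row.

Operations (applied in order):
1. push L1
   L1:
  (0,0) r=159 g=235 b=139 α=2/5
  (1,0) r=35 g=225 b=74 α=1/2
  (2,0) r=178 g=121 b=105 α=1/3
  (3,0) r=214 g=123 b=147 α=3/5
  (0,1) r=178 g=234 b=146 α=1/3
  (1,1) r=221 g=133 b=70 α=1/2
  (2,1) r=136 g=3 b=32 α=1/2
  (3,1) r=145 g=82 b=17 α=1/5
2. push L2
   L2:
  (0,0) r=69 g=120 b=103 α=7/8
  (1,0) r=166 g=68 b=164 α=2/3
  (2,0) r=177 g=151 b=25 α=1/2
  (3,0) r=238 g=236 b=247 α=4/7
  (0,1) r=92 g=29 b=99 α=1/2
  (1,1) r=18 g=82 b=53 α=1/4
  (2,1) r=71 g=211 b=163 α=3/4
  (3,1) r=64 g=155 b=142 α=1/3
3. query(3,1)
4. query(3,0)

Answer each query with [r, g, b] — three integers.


query (3,1) [L1,L2] — begin 0,0,0
L1 α=1/5: [29, 82/5, 17/5]
L2 α=1/3: [122/3, 313/5, 248/5]
= [41, 63, 50]

(3,0) stack=L1,L2; from [0,0,0]:
+L1 (α=3/5) → [642/5, 369/5, 441/5]
+L2 (α=4/7) → [6686/35, 5827/35, 6263/35]
rounded: [191, 166, 179]


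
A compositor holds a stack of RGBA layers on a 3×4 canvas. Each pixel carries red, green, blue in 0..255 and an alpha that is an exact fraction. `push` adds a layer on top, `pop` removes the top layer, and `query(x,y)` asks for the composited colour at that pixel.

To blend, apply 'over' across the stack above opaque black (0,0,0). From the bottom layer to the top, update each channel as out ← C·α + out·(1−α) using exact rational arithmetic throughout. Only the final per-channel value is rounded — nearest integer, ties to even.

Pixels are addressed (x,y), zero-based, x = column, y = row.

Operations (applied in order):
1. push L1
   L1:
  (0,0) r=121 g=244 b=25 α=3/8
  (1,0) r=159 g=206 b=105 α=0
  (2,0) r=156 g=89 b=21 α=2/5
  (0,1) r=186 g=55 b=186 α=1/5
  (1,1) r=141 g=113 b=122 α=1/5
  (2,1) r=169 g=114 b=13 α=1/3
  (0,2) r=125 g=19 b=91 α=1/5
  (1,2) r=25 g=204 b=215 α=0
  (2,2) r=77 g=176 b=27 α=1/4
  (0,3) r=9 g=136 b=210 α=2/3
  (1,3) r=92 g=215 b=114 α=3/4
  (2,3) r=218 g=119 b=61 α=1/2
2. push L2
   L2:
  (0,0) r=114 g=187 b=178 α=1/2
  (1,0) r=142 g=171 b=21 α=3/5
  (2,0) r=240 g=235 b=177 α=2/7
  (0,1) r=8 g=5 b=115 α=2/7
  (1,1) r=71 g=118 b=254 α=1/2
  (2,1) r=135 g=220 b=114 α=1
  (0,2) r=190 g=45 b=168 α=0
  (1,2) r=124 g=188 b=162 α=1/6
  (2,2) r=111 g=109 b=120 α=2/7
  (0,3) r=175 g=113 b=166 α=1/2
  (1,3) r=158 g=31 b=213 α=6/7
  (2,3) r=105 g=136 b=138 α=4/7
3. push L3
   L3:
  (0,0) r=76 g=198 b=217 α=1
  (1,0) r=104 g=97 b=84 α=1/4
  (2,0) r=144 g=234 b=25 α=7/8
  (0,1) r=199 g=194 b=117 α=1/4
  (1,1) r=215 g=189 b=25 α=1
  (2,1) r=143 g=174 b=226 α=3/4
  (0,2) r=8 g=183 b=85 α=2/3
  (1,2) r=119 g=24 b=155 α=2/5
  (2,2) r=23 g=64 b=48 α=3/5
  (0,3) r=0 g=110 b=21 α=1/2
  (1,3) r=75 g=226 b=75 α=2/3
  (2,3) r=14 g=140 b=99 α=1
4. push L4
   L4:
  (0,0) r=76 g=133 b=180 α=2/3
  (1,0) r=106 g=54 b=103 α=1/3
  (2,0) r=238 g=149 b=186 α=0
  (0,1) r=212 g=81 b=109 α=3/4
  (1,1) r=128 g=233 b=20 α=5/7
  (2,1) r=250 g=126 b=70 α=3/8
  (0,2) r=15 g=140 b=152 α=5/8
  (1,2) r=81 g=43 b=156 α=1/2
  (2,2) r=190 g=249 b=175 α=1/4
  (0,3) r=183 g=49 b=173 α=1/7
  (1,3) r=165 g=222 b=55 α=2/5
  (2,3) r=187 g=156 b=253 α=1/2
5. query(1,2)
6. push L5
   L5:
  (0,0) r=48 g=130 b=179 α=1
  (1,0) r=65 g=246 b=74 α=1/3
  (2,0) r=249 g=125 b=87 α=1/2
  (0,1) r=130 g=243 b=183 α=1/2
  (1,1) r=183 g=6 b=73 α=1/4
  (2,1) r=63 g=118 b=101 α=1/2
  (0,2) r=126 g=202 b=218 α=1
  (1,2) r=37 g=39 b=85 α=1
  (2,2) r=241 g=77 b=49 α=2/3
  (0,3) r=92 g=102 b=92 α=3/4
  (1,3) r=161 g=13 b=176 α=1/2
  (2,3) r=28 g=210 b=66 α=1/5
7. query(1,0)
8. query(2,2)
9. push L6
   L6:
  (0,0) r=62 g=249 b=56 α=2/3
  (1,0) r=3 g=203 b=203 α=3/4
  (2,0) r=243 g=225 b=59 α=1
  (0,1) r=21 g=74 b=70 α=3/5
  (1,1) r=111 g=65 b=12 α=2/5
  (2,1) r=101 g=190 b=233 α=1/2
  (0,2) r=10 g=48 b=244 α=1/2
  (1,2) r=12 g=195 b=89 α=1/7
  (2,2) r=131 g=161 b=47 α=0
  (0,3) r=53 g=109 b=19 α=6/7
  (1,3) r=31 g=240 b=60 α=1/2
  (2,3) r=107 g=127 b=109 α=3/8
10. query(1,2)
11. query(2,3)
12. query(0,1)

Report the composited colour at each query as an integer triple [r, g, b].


at x=1,y=2 over L1,L2,L3,L4:
L1 α=0: [0, 0, 0]
L2 α=1/6: [62/3, 94/3, 27]
L3 α=2/5: [60, 142/5, 391/5]
L4 α=1/2: [141/2, 357/10, 1171/10]
→ [70, 36, 117]

at x=1,y=0 over L1,L2,L3,L4,L5:
+L1 (α=0) → [0, 0, 0]
+L2 (α=3/5) → [426/5, 513/5, 63/5]
+L3 (α=1/4) → [899/10, 506/5, 609/20]
+L4 (α=1/3) → [1429/15, 1282/15, 1639/30]
+L5 (α=1/3) → [3833/45, 6254/45, 2749/45]
→ [85, 139, 61]

(2,2) stack=L1,L2,L3,L4,L5; from [0,0,0]:
after L1 α=1/4: [77/4, 44, 27/4]
after L2 α=2/7: [1273/28, 438/7, 1095/28]
after L3 α=3/5: [2239/70, 444/7, 3111/70]
after L4 α=1/4: [20017/280, 3075/28, 21583/280]
after L5 α=2/3: [51659/280, 7387/84, 16341/280]
→ [184, 88, 58]

(1,2) stack=L1,L2,L3,L4,L5,L6; from [0,0,0]:
after L1 α=0: [0, 0, 0]
after L2 α=1/6: [62/3, 94/3, 27]
after L3 α=2/5: [60, 142/5, 391/5]
after L4 α=1/2: [141/2, 357/10, 1171/10]
after L5 α=1: [37, 39, 85]
after L6 α=1/7: [234/7, 429/7, 599/7]
rounded: [33, 61, 86]

at x=2,y=3 over L1,L2,L3,L4,L5,L6:
L1 α=1/2: [109, 119/2, 61/2]
L2 α=4/7: [747/7, 1445/14, 1287/14]
L3 α=1: [14, 140, 99]
L4 α=1/2: [201/2, 148, 176]
L5 α=1/5: [86, 802/5, 154]
L6 α=3/8: [751/8, 1183/8, 1097/8]
rounded: [94, 148, 137]

(0,1) stack=L1,L2,L3,L4,L5,L6; from [0,0,0]:
L1 α=1/5: [186/5, 11, 186/5]
L2 α=2/7: [202/7, 65/7, 416/7]
L3 α=1/4: [1999/28, 1553/28, 2067/28]
L4 α=3/4: [19807/112, 8357/112, 11223/112]
L5 α=1/2: [34367/224, 35573/224, 31719/224]
L6 α=3/5: [41423/560, 60437/560, 55239/560]
rounded: [74, 108, 99]
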